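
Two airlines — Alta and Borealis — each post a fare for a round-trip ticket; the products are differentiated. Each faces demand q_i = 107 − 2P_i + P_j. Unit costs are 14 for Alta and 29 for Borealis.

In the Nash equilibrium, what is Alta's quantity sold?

Alta's profit: π = (P_{Alta} − 14)(107 − 2P_{Alta} + P_{Borealis}).
∂π/∂P_{Alta} = 135 − 4P_{Alta} + P_{Borealis} = 0 ⇒ P_{Alta} = 33.75 + 0.25P_{Borealis}.
Similarly P_{Borealis} = 41.25 + 0.25P_{Alta}.
Solving the two reaction functions simultaneously: (1 − (0.25)(0.25))P_{Alta} = 33.75 + 0.25·41.25, so 0.9375P_{Alta} = 44.0625 and P_{Alta} = 47.
Then P_{Borealis} = 41.25 + 0.25·47 = 53.
q_{Alta} = 107 − 2·47 + 53 = 66.

66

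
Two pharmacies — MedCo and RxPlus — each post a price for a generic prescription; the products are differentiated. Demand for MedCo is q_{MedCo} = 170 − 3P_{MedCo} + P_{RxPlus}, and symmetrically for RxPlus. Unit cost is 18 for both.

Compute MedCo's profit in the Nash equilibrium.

MedCo's profit: π = (P_{MedCo} − 18)(170 − 3P_{MedCo} + P_{RxPlus}).
∂π/∂P_{MedCo} = 224 − 6P_{MedCo} + P_{RxPlus} = 0 ⇒ P_{MedCo} = 112/3 + (1/6)P_{RxPlus}.
By symmetry P_{RxPlus} = P_{MedCo}; substituting into the reaction function, (5/6)P_{MedCo} = 112/3 and P_{MedCo} = 44.8.
q_{MedCo} = 170 − 3·44.8 + 44.8 = 80.4.
Profit = (44.8 − 18)·80.4 = 2154.72.

2154.72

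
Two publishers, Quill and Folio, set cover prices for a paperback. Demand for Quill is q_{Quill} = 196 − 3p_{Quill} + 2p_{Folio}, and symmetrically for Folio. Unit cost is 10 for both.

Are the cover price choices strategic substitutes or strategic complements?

Quill's profit: π = (p_{Quill} − 10)(196 − 3p_{Quill} + 2p_{Folio}).
∂π/∂p_{Quill} = 226 − 6p_{Quill} + 2p_{Folio} = 0 ⇒ p_{Quill} = 113/3 + (1/3)p_{Folio}.
The best-response slope dp_{Quill}/dp_{Folio} = 1/3 > 0: the reaction function is upward-sloping, so the choices are strategic complements.

strategic complements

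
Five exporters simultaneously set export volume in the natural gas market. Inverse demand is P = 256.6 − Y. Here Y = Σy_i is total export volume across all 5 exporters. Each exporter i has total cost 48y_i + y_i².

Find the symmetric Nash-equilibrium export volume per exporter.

A representative exporter's profit is π_i = y_i(256.6 − Y) − 48y_i − y_i², with Y = y_i + Σ_{j≠i} y_j.
First-order condition: 208.6 − 4y_i − Σ_{j≠i} y_j = 0.
Imposing symmetry (y_j = y for all j) turns Σ_{j≠i} y_j into 4y, so 208.6 = 8y and y = 26.075.

26.075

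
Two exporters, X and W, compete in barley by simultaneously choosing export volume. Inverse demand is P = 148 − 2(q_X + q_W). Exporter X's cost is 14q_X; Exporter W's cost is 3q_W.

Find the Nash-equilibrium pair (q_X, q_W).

20.5, 26

Exporter X's profit: π = q_X(148 − 2(q_X + q_W)) − 14q_X.
∂π/∂q_X = 134 − 4q_X − 2q_W = 0, so q_X = 33.5 − 0.5q_W.
By the same steps for W: q_W = 36.25 − 0.5q_X.
Substituting the second reaction function into the first: q_X = 33.5 − 0.5(36.25 − 0.5q_X), which gives 0.75q_X = 15.375 ⇒ q_X = 20.5.
Then q_W = 36.25 − 0.5·20.5 = 26.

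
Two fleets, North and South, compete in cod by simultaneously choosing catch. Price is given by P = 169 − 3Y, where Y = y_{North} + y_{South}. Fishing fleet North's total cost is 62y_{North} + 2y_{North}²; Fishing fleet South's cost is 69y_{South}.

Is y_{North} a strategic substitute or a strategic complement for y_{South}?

Fishing fleet North's profit: π = y_{North}(169 − 3(y_{North} + y_{South})) − 62y_{North} − 2y_{North}².
∂π/∂y_{North} = 107 − 10y_{North} − 3y_{South} = 0, so y_{North} = 10.7 − 0.3y_{South}.
The best-response slope dy_{North}/dy_{South} = −0.3 < 0: the reaction function is downward-sloping, so the choices are strategic substitutes.

strategic substitutes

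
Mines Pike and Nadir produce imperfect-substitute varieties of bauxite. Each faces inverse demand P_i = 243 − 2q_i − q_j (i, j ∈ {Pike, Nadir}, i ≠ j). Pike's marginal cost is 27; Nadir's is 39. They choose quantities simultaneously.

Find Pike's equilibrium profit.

3872

Mine Pike's profit: π = q_{Pike}(243 − 2q_{Pike} − q_{Nadir}) − 27q_{Pike}.
∂π/∂q_{Pike} = 216 − 4q_{Pike} − q_{Nadir} = 0 ⇒ q_{Pike} = 54 − 0.25q_{Nadir}.
Similarly q_{Nadir} = 51 − 0.25q_{Pike}.
Solving the two reaction functions simultaneously: (1 − (−0.25)(−0.25))q_{Pike} = 54 − 0.25·51, so 0.9375q_{Pike} = 41.25 and q_{Pike} = 44.
Then q_{Nadir} = 51 − 0.25·44 = 40.
P_{Pike} = 243 − 2·44 − 40 = 115.
Profit = (115 − 27)·44 = 3872.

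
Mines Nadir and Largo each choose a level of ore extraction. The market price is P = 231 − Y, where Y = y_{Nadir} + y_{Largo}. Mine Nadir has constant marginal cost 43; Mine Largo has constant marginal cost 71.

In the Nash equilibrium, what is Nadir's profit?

Mine Nadir's profit: π = y_{Nadir}(231 − (y_{Nadir} + y_{Largo})) − 43y_{Nadir}.
∂π/∂y_{Nadir} = 188 − 2y_{Nadir} − y_{Largo} = 0, so y_{Nadir} = 94 − 0.5y_{Largo}.
By the same steps for Largo: y_{Largo} = 80 − 0.5y_{Nadir}.
Substituting the second reaction function into the first: y_{Nadir} = 94 − 0.5(80 − 0.5y_{Nadir}), which gives 0.75y_{Nadir} = 54 ⇒ y_{Nadir} = 72.
Then y_{Largo} = 80 − 0.5·72 = 44.
Price P = 231 − 116 = 115.
Nadir's profit: (115 − 43)·72 = 5184.

5184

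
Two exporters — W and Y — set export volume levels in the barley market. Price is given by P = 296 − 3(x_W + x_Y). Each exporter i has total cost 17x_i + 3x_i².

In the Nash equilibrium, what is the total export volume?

Exporter W's profit: π = x_W(296 − 3(x_W + x_Y)) − 17x_W − 3x_W².
∂π/∂x_W = 279 − 12x_W − 3x_Y = 0, so x_W = 23.25 − 0.25x_Y.
By symmetry x_Y = x_W; substituting into the reaction function, 1.25x_W = 23.25 and x_W = 18.6.
Total export volume: 18.6 + 18.6 = 37.2.

37.2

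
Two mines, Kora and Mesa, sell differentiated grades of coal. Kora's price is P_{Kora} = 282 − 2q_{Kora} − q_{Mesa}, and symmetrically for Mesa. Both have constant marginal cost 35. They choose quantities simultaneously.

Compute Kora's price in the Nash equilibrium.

133.8

Mine Kora's profit: π = q_{Kora}(282 − 2q_{Kora} − q_{Mesa}) − 35q_{Kora}.
∂π/∂q_{Kora} = 247 − 4q_{Kora} − q_{Mesa} = 0 ⇒ q_{Kora} = 61.75 − 0.25q_{Mesa}.
Setting q_{Kora} = q_{Mesa} in the reaction function: q_{Kora} = 61.75 − 0.25q_{Kora}, so q_{Kora} = 61.75 / 1.25 = 49.4.
P_{Kora} = 282 − 2·49.4 − 49.4 = 133.8.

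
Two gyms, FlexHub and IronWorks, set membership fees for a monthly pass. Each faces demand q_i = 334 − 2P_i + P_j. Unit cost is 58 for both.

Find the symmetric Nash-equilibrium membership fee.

FlexHub's profit: π = (P_{FlexHub} − 58)(334 − 2P_{FlexHub} + P_{IronWorks}).
∂π/∂P_{FlexHub} = 450 − 4P_{FlexHub} + P_{IronWorks} = 0 ⇒ P_{FlexHub} = 112.5 + 0.25P_{IronWorks}.
Setting P_{FlexHub} = P_{IronWorks} in the reaction function: P_{FlexHub} = 112.5 + 0.25P_{FlexHub}, so P_{FlexHub} = 112.5 / 0.75 = 150.

150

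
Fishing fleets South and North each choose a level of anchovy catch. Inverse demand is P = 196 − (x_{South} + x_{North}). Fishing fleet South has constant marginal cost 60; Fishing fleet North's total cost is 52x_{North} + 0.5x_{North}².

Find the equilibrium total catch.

83.2

Fishing fleet South's profit: π = x_{South}(196 − (x_{South} + x_{North})) − 60x_{South}.
∂π/∂x_{South} = 136 − 2x_{South} − x_{North} = 0, so x_{South} = 68 − 0.5x_{North}.
For North: ∂π/∂x_{North} = 144 − 3x_{North} − x_{South} = 0 ⇒ x_{North} = 48 − (1/3)x_{South}.
Substituting the second reaction function into the first: x_{South} = 68 − 0.5(48 − (1/3)x_{South}), which gives (5/6)x_{South} = 44 ⇒ x_{South} = 52.8.
Then x_{North} = 48 − (1/3)·52.8 = 30.4.
Total catch: 52.8 + 30.4 = 83.2.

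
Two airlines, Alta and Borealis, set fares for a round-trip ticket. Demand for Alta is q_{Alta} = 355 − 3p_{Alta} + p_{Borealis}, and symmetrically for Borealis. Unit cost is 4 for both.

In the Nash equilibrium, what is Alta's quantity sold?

208.2

Alta's profit: π = (p_{Alta} − 4)(355 − 3p_{Alta} + p_{Borealis}).
∂π/∂p_{Alta} = 367 − 6p_{Alta} + p_{Borealis} = 0 ⇒ p_{Alta} = 367/6 + (1/6)p_{Borealis}.
By symmetry p_{Borealis} = p_{Alta}; substituting into the reaction function, (5/6)p_{Alta} = 367/6 and p_{Alta} = 73.4.
q_{Alta} = 355 − 3·73.4 + 73.4 = 208.2.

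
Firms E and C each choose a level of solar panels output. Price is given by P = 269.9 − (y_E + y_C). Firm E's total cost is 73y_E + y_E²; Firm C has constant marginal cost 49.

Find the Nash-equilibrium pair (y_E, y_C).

Firm E's profit: π = y_E(269.9 − (y_E + y_C)) − 73y_E − y_E².
∂π/∂y_E = 196.9 − 4y_E − y_C = 0, so y_E = 49.225 − 0.25y_C.
For C: ∂π/∂y_C = 220.9 − 2y_C − y_E = 0 ⇒ y_C = 110.45 − 0.5y_E.
Substituting the second reaction function into the first: y_E = 49.225 − 0.25(110.45 − 0.5y_E), which gives 0.875y_E = 21.6125 ⇒ y_E = 24.7.
Then y_C = 110.45 − 0.5·24.7 = 98.1.

24.7, 98.1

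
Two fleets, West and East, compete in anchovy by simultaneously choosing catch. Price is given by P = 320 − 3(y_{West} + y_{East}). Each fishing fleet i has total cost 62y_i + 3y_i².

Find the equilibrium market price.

216.8

Fishing fleet West's profit: π = y_{West}(320 − 3(y_{West} + y_{East})) − 62y_{West} − 3y_{West}².
∂π/∂y_{West} = 258 − 12y_{West} − 3y_{East} = 0, so y_{West} = 21.5 − 0.25y_{East}.
Setting y_{West} = y_{East} in the reaction function: y_{West} = 21.5 − 0.25y_{West}, so y_{West} = 21.5 / 1.25 = 17.2.
Equilibrium price: P = 320 − 3·34.4 = 216.8.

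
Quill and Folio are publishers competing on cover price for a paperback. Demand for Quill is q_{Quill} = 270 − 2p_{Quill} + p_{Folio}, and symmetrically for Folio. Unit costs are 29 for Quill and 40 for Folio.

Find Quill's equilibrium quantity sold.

Quill's profit: π = (p_{Quill} − 29)(270 − 2p_{Quill} + p_{Folio}).
∂π/∂p_{Quill} = 328 − 4p_{Quill} + p_{Folio} = 0 ⇒ p_{Quill} = 82 + 0.25p_{Folio}.
Similarly p_{Folio} = 87.5 + 0.25p_{Quill}.
Substituting the second reaction function into the first: p_{Quill} = 82 + 0.25(87.5 + 0.25p_{Quill}), which gives 0.9375p_{Quill} = 103.875 ⇒ p_{Quill} = 110.8.
Then p_{Folio} = 87.5 + 0.25·110.8 = 115.2.
q_{Quill} = 270 − 2·110.8 + 115.2 = 163.6.

163.6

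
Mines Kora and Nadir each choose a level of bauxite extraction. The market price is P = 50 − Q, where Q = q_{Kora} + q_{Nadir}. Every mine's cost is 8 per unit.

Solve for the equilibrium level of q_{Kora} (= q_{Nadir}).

14

Mine Kora's profit: π = q_{Kora}(50 − (q_{Kora} + q_{Nadir})) − 8q_{Kora}.
∂π/∂q_{Kora} = 42 − 2q_{Kora} − q_{Nadir} = 0, so q_{Kora} = 21 − 0.5q_{Nadir}.
Setting q_{Kora} = q_{Nadir} in the reaction function: q_{Kora} = 21 − 0.5q_{Kora}, so q_{Kora} = 21 / 1.5 = 14.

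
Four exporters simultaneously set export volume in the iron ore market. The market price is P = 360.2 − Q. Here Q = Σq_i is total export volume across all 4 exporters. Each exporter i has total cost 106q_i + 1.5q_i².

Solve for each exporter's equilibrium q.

31.775

A representative exporter's profit is π_i = q_i(360.2 − Q) − 106q_i − 1.5q_i², with Q = q_i + Σ_{j≠i} q_j.
First-order condition: 254.2 − 5q_i − Σ_{j≠i} q_j = 0.
In a symmetric equilibrium every exporter chooses the same q, so Σ_{j≠i} q_j = 3q. The condition becomes 254.2 − 8q = 0, giving q = 254.2/8 = 31.775.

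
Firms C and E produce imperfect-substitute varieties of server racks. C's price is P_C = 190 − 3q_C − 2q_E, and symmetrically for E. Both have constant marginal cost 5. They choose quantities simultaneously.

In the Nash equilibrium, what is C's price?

Firm C's profit: π = q_C(190 − 3q_C − 2q_E) − 5q_C.
∂π/∂q_C = 185 − 6q_C − 2q_E = 0 ⇒ q_C = 185/6 − (1/3)q_E.
Setting q_C = q_E in the reaction function: q_C = 185/6 − (1/3)q_C, so q_C = (185/6) / (4/3) = 23.125.
P_C = 190 − 3·23.125 − 2·23.125 = 74.375.

74.375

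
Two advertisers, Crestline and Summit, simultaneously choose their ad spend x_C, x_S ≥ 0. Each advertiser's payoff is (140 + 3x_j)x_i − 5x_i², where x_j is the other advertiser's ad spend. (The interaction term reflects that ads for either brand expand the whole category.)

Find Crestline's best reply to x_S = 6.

Crestline's payoff is (140 + 3x_S)x_C − 5x_C².
∂π/∂x_C = 140 + 3x_S − 10x_C = 0, so x_C = 14 + 0.3x_S.
At x_S = 6: x_C = 14 + 0.3·6 = 15.8.

15.8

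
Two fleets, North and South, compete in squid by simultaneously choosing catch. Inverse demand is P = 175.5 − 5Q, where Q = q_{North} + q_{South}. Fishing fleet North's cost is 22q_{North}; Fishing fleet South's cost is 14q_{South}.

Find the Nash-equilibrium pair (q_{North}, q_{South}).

Fishing fleet North's profit: π = q_{North}(175.5 − 5(q_{North} + q_{South})) − 22q_{North}.
∂π/∂q_{North} = 153.5 − 10q_{North} − 5q_{South} = 0, so q_{North} = 15.35 − 0.5q_{South}.
By the same steps for South: q_{South} = 16.15 − 0.5q_{North}.
Plugging q_{South} into North's best response: q_{North} = 15.35 − 0.5(16.15 − 0.5q_{North}) ⇒ 0.75q_{North} = 7.275, so q_{North} = 9.7.
Then q_{South} = 16.15 − 0.5·9.7 = 11.3.

9.7, 11.3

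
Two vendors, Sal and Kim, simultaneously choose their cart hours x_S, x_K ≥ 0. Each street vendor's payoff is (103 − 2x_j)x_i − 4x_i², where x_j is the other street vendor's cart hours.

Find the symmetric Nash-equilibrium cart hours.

10.3

Sal's payoff is (103 − 2x_K)x_S − 4x_S².
∂π/∂x_S = 103 − 2x_K − 8x_S = 0, so x_S = 12.875 − 0.25x_K.
The game is symmetric, so in equilibrium x_K = x_S: the reaction function gives 1.25x_S = 12.875, hence x_S = 10.3.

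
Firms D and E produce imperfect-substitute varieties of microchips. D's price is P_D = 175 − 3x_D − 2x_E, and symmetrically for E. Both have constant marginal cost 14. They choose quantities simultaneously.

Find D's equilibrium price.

Firm D's profit: π = x_D(175 − 3x_D − 2x_E) − 14x_D.
∂π/∂x_D = 161 − 6x_D − 2x_E = 0 ⇒ x_D = 161/6 − (1/3)x_E.
The game is symmetric, so in equilibrium x_E = x_D: the reaction function gives (4/3)x_D = 161/6, hence x_D = 20.125.
P_D = 175 − 3·20.125 − 2·20.125 = 74.375.

74.375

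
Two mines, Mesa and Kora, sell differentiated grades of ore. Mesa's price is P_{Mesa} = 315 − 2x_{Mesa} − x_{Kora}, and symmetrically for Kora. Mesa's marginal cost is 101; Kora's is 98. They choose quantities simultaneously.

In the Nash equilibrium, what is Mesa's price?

Mine Mesa's profit: π = x_{Mesa}(315 − 2x_{Mesa} − x_{Kora}) − 101x_{Mesa}.
∂π/∂x_{Mesa} = 214 − 4x_{Mesa} − x_{Kora} = 0 ⇒ x_{Mesa} = 53.5 − 0.25x_{Kora}.
Similarly x_{Kora} = 54.25 − 0.25x_{Mesa}.
Substituting the second reaction function into the first: x_{Mesa} = 53.5 − 0.25(54.25 − 0.25x_{Mesa}), which gives 0.9375x_{Mesa} = 39.9375 ⇒ x_{Mesa} = 42.6.
Then x_{Kora} = 54.25 − 0.25·42.6 = 43.6.
P_{Mesa} = 315 − 2·42.6 − 43.6 = 186.2.

186.2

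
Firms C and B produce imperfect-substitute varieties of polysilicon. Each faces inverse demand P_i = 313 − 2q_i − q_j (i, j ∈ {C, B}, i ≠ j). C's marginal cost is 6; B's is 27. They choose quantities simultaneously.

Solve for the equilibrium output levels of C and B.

62.8, 55.8

Firm C's profit: π = q_C(313 − 2q_C − q_B) − 6q_C.
∂π/∂q_C = 307 − 4q_C − q_B = 0 ⇒ q_C = 76.75 − 0.25q_B.
Similarly q_B = 71.5 − 0.25q_C.
Solving the two reaction functions simultaneously: (1 − (−0.25)(−0.25))q_C = 76.75 − 0.25·71.5, so 0.9375q_C = 58.875 and q_C = 62.8.
Then q_B = 71.5 − 0.25·62.8 = 55.8.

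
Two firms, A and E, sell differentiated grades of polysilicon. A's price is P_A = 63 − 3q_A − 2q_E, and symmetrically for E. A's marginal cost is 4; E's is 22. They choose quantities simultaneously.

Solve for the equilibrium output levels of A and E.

Firm A's profit: π = q_A(63 − 3q_A − 2q_E) − 4q_A.
∂π/∂q_A = 59 − 6q_A − 2q_E = 0 ⇒ q_A = 59/6 − (1/3)q_E.
Similarly q_E = 41/6 − (1/3)q_A.
Plugging q_E into A's best response: q_A = 59/6 − (1/3)(41/6 − (1/3)q_A) ⇒ (8/9)q_A = 68/9, so q_A = 8.5.
Then q_E = 41/6 − (1/3)·8.5 = 4.

8.5, 4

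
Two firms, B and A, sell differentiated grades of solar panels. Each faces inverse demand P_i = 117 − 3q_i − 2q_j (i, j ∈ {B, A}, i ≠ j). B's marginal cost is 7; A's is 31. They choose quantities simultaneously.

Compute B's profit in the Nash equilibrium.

Firm B's profit: π = q_B(117 − 3q_B − 2q_A) − 7q_B.
∂π/∂q_B = 110 − 6q_B − 2q_A = 0 ⇒ q_B = 55/3 − (1/3)q_A.
Similarly q_A = 43/3 − (1/3)q_B.
Solving the two reaction functions simultaneously: (1 − (−1/3)(−1/3))q_B = 55/3 − (1/3)·(43/3), so (8/9)q_B = 122/9 and q_B = 15.25.
Then q_A = 43/3 − (1/3)·15.25 = 9.25.
P_B = 117 − 3·15.25 − 2·9.25 = 52.75.
Profit = (52.75 − 7)·15.25 = 697.6875.

697.6875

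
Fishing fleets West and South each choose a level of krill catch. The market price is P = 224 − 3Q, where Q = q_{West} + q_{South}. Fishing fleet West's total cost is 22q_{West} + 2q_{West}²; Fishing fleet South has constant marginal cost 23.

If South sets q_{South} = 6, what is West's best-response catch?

18.4

Fishing fleet West's profit: π = q_{West}(224 − 3(q_{West} + q_{South})) − 22q_{West} − 2q_{West}².
∂π/∂q_{West} = 202 − 10q_{West} − 3q_{South} = 0, so q_{West} = 20.2 − 0.3q_{South}.
At q_{South} = 6: q_{West} = 20.2 − 0.3·6 = 18.4.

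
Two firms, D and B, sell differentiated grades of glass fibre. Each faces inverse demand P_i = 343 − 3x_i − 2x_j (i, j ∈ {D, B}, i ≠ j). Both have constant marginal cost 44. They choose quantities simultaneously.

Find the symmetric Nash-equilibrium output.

37.375

Firm D's profit: π = x_D(343 − 3x_D − 2x_B) − 44x_D.
∂π/∂x_D = 299 − 6x_D − 2x_B = 0 ⇒ x_D = 299/6 − (1/3)x_B.
By symmetry x_B = x_D; substituting into the reaction function, (4/3)x_D = 299/6 and x_D = 37.375.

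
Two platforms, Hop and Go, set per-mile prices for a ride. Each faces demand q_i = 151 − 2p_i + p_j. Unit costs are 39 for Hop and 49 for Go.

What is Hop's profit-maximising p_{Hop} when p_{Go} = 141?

Hop's profit: π = (p_{Hop} − 39)(151 − 2p_{Hop} + p_{Go}).
∂π/∂p_{Hop} = 229 − 4p_{Hop} + p_{Go} = 0 ⇒ p_{Hop} = 57.25 + 0.25p_{Go}.
At p_{Go} = 141: p_{Hop} = 57.25 + 0.25·141 = 92.5.

92.5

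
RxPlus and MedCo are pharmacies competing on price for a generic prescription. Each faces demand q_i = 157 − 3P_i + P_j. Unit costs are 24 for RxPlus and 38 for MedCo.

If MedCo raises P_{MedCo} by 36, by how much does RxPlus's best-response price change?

RxPlus's profit: π = (P_{RxPlus} − 24)(157 − 3P_{RxPlus} + P_{MedCo}).
∂π/∂P_{RxPlus} = 229 − 6P_{RxPlus} + P_{MedCo} = 0 ⇒ P_{RxPlus} = 229/6 + (1/6)P_{MedCo}.
The reaction-function slope is 1/6, so a 36-unit rise in P_{MedCo} moves P_{RxPlus} by 1/6 × 36 = 6. RxPlus's best response rises — the actions are strategic complements.

6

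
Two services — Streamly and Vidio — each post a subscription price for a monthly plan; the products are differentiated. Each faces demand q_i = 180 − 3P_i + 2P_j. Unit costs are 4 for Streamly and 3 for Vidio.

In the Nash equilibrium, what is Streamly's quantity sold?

131.4375

Streamly's profit: π = (P_{Streamly} − 4)(180 − 3P_{Streamly} + 2P_{Vidio}).
∂π/∂P_{Streamly} = 192 − 6P_{Streamly} + 2P_{Vidio} = 0 ⇒ P_{Streamly} = 32 + (1/3)P_{Vidio}.
Similarly P_{Vidio} = 31.5 + (1/3)P_{Streamly}.
Substituting the second reaction function into the first: P_{Streamly} = 32 + (1/3)(31.5 + (1/3)P_{Streamly}), which gives (8/9)P_{Streamly} = 42.5 ⇒ P_{Streamly} = 47.8125.
Then P_{Vidio} = 31.5 + (1/3)·47.8125 = 47.4375.
q_{Streamly} = 180 − 3·47.8125 + 2·47.4375 = 131.4375.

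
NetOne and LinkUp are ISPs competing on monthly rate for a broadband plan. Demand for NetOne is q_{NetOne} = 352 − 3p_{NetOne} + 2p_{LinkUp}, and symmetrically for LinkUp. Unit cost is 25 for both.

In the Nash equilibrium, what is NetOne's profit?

NetOne's profit: π = (p_{NetOne} − 25)(352 − 3p_{NetOne} + 2p_{LinkUp}).
∂π/∂p_{NetOne} = 427 − 6p_{NetOne} + 2p_{LinkUp} = 0 ⇒ p_{NetOne} = 427/6 + (1/3)p_{LinkUp}.
Setting p_{NetOne} = p_{LinkUp} in the reaction function: p_{NetOne} = 427/6 + (1/3)p_{NetOne}, so p_{NetOne} = (427/6) / (2/3) = 106.75.
q_{NetOne} = 352 − 3·106.75 + 2·106.75 = 245.25.
Profit = (106.75 − 25)·245.25 = 20049.1875.

20049.1875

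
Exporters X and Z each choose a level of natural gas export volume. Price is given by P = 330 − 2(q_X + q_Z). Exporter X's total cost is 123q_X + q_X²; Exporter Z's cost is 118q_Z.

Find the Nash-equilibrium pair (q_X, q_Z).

Exporter X's profit: π = q_X(330 − 2(q_X + q_Z)) − 123q_X − q_X².
∂π/∂q_X = 207 − 6q_X − 2q_Z = 0, so q_X = 34.5 − (1/3)q_Z.
For Z: ∂π/∂q_Z = 212 − 4q_Z − 2q_X = 0 ⇒ q_Z = 53 − 0.5q_X.
Plugging q_Z into X's best response: q_X = 34.5 − (1/3)(53 − 0.5q_X) ⇒ (5/6)q_X = 101/6, so q_X = 20.2.
Then q_Z = 53 − 0.5·20.2 = 42.9.

20.2, 42.9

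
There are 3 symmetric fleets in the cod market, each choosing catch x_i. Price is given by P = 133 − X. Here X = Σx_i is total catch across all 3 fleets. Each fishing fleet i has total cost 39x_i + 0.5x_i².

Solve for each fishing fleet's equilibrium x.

18.8

A representative fishing fleet's profit is π_i = x_i(133 − X) − 39x_i − 0.5x_i², with X = x_i + Σ_{j≠i} x_j.
First-order condition: 94 − 3x_i − Σ_{j≠i} x_j = 0.
In a symmetric equilibrium every fishing fleet chooses the same x, so Σ_{j≠i} x_j = 2x. The condition becomes 94 − 5x = 0, giving x = 94/5 = 18.8.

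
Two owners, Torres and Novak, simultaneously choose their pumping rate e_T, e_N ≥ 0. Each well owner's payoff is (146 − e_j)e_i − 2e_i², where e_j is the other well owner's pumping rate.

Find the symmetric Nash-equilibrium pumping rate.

29.2

Torres's payoff is (146 − e_N)e_T − 2e_T².
∂π/∂e_T = 146 − e_N − 4e_T = 0, so e_T = 36.5 − 0.25e_N.
The game is symmetric, so in equilibrium e_N = e_T: the reaction function gives 1.25e_T = 36.5, hence e_T = 29.2.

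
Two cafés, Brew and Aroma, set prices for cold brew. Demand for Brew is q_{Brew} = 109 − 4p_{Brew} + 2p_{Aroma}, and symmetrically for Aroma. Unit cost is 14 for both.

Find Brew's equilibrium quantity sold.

54

Brew's profit: π = (p_{Brew} − 14)(109 − 4p_{Brew} + 2p_{Aroma}).
∂π/∂p_{Brew} = 165 − 8p_{Brew} + 2p_{Aroma} = 0 ⇒ p_{Brew} = 20.625 + 0.25p_{Aroma}.
By symmetry p_{Aroma} = p_{Brew}; substituting into the reaction function, 0.75p_{Brew} = 20.625 and p_{Brew} = 27.5.
q_{Brew} = 109 − 4·27.5 + 2·27.5 = 54.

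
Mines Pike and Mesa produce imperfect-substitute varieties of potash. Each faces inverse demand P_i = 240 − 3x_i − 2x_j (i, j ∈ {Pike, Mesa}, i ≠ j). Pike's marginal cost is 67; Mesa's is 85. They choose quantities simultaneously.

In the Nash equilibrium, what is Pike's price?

135.25

Mine Pike's profit: π = x_{Pike}(240 − 3x_{Pike} − 2x_{Mesa}) − 67x_{Pike}.
∂π/∂x_{Pike} = 173 − 6x_{Pike} − 2x_{Mesa} = 0 ⇒ x_{Pike} = 173/6 − (1/3)x_{Mesa}.
Similarly x_{Mesa} = 155/6 − (1/3)x_{Pike}.
Plugging x_{Mesa} into Pike's best response: x_{Pike} = 173/6 − (1/3)(155/6 − (1/3)x_{Pike}) ⇒ (8/9)x_{Pike} = 182/9, so x_{Pike} = 22.75.
Then x_{Mesa} = 155/6 − (1/3)·22.75 = 18.25.
P_{Pike} = 240 − 3·22.75 − 2·18.25 = 135.25.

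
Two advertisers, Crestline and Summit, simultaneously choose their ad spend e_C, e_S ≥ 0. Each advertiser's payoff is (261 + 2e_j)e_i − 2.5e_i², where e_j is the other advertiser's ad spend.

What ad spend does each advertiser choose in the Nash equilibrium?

87

Crestline's payoff is (261 + 2e_S)e_C − 2.5e_C².
∂π/∂e_C = 261 + 2e_S − 5e_C = 0, so e_C = 52.2 + 0.4e_S.
The game is symmetric, so in equilibrium e_S = e_C: the reaction function gives 0.6e_C = 52.2, hence e_C = 87.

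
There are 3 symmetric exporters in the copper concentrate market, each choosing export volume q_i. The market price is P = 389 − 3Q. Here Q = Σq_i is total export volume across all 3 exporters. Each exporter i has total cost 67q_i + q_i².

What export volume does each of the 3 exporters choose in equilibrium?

23

A representative exporter's profit is π_i = q_i(389 − 3Q) − 67q_i − q_i², with Q = q_i + Σ_{j≠i} q_j.
First-order condition: 322 − 8q_i − 3Σ_{j≠i} q_j = 0.
With identical exporters, set every q_j = q: then 322 − 8q − 6q = 0, i.e. q = 322/14 = 23.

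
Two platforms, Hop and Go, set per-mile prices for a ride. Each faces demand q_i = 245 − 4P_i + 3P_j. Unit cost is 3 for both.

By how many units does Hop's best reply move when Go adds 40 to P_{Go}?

15

Hop's profit: π = (P_{Hop} − 3)(245 − 4P_{Hop} + 3P_{Go}).
∂π/∂P_{Hop} = 257 − 8P_{Hop} + 3P_{Go} = 0 ⇒ P_{Hop} = 32.125 + 0.375P_{Go}.
The reaction-function slope is 0.375, so a 40-unit rise in P_{Go} moves P_{Hop} by 0.375 × 40 = 15. Hop's best response rises — the actions are strategic complements.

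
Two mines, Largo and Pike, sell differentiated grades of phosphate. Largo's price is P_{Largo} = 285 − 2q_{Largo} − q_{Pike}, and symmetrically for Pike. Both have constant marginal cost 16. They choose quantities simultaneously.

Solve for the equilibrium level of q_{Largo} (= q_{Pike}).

53.8

Mine Largo's profit: π = q_{Largo}(285 − 2q_{Largo} − q_{Pike}) − 16q_{Largo}.
∂π/∂q_{Largo} = 269 − 4q_{Largo} − q_{Pike} = 0 ⇒ q_{Largo} = 67.25 − 0.25q_{Pike}.
By symmetry q_{Pike} = q_{Largo}; substituting into the reaction function, 1.25q_{Largo} = 67.25 and q_{Largo} = 53.8.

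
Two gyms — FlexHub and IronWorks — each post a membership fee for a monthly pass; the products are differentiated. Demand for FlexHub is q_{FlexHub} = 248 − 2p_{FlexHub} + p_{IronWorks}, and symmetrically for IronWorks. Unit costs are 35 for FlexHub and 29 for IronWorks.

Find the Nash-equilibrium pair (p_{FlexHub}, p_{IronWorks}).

105.2, 102.8

FlexHub's profit: π = (p_{FlexHub} − 35)(248 − 2p_{FlexHub} + p_{IronWorks}).
∂π/∂p_{FlexHub} = 318 − 4p_{FlexHub} + p_{IronWorks} = 0 ⇒ p_{FlexHub} = 79.5 + 0.25p_{IronWorks}.
Similarly p_{IronWorks} = 76.5 + 0.25p_{FlexHub}.
Plugging p_{IronWorks} into FlexHub's best response: p_{FlexHub} = 79.5 + 0.25(76.5 + 0.25p_{FlexHub}) ⇒ 0.9375p_{FlexHub} = 98.625, so p_{FlexHub} = 105.2.
Then p_{IronWorks} = 76.5 + 0.25·105.2 = 102.8.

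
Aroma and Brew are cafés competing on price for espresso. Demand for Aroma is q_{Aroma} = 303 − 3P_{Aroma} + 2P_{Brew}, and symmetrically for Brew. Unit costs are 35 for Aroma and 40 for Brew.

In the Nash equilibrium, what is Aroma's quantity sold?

203.8125

Aroma's profit: π = (P_{Aroma} − 35)(303 − 3P_{Aroma} + 2P_{Brew}).
∂π/∂P_{Aroma} = 408 − 6P_{Aroma} + 2P_{Brew} = 0 ⇒ P_{Aroma} = 68 + (1/3)P_{Brew}.
Similarly P_{Brew} = 70.5 + (1/3)P_{Aroma}.
Substituting the second reaction function into the first: P_{Aroma} = 68 + (1/3)(70.5 + (1/3)P_{Aroma}), which gives (8/9)P_{Aroma} = 91.5 ⇒ P_{Aroma} = 102.9375.
Then P_{Brew} = 70.5 + (1/3)·102.9375 = 104.8125.
q_{Aroma} = 303 − 3·102.9375 + 2·104.8125 = 203.8125.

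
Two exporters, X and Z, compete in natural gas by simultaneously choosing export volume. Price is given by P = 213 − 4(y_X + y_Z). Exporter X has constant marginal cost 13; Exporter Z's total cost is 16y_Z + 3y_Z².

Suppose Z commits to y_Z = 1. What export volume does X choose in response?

24.5

Exporter X's profit: π = y_X(213 − 4(y_X + y_Z)) − 13y_X.
∂π/∂y_X = 200 − 8y_X − 4y_Z = 0, so y_X = 25 − 0.5y_Z.
At y_Z = 1: y_X = 25 − 0.5·1 = 24.5.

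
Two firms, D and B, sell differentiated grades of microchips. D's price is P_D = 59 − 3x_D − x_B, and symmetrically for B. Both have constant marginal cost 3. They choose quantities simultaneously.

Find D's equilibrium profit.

192

Firm D's profit: π = x_D(59 − 3x_D − x_B) − 3x_D.
∂π/∂x_D = 56 − 6x_D − x_B = 0 ⇒ x_D = 28/3 − (1/6)x_B.
Setting x_D = x_B in the reaction function: x_D = 28/3 − (1/6)x_D, so x_D = (28/3) / (7/6) = 8.
P_D = 59 − 3·8 − 8 = 27.
Profit = (27 − 3)·8 = 192.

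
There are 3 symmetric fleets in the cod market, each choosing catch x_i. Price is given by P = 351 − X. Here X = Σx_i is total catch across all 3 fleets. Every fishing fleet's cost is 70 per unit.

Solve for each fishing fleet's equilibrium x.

A representative fishing fleet's profit is π_i = x_i(351 − X) − 70x_i, with X = x_i + Σ_{j≠i} x_j.
First-order condition: 281 − 2x_i − Σ_{j≠i} x_j = 0.
In a symmetric equilibrium every fishing fleet chooses the same x, so Σ_{j≠i} x_j = 2x. The condition becomes 281 − 4x = 0, giving x = 281/4 = 70.25.

70.25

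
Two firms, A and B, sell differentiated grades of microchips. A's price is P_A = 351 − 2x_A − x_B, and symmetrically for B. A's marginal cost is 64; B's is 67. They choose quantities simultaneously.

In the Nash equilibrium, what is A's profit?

6635.52

Firm A's profit: π = x_A(351 − 2x_A − x_B) − 64x_A.
∂π/∂x_A = 287 − 4x_A − x_B = 0 ⇒ x_A = 71.75 − 0.25x_B.
Similarly x_B = 71 − 0.25x_A.
Substituting the second reaction function into the first: x_A = 71.75 − 0.25(71 − 0.25x_A), which gives 0.9375x_A = 54 ⇒ x_A = 57.6.
Then x_B = 71 − 0.25·57.6 = 56.6.
P_A = 351 − 2·57.6 − 56.6 = 179.2.
Profit = (179.2 − 64)·57.6 = 6635.52.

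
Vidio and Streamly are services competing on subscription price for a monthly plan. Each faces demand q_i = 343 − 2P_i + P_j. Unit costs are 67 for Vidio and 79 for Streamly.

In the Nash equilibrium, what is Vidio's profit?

17521.92

Vidio's profit: π = (P_{Vidio} − 67)(343 − 2P_{Vidio} + P_{Streamly}).
∂π/∂P_{Vidio} = 477 − 4P_{Vidio} + P_{Streamly} = 0 ⇒ P_{Vidio} = 119.25 + 0.25P_{Streamly}.
Similarly P_{Streamly} = 125.25 + 0.25P_{Vidio}.
Solving the two reaction functions simultaneously: (1 − (0.25)(0.25))P_{Vidio} = 119.25 + 0.25·125.25, so 0.9375P_{Vidio} = 150.5625 and P_{Vidio} = 160.6.
Then P_{Streamly} = 125.25 + 0.25·160.6 = 165.4.
q_{Vidio} = 343 − 2·160.6 + 165.4 = 187.2.
Profit = (160.6 − 67)·187.2 = 17521.92.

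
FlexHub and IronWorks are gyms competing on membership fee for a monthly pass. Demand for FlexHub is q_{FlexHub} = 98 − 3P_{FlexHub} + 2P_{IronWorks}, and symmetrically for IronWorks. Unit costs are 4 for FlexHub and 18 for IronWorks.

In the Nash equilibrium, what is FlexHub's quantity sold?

FlexHub's profit: π = (P_{FlexHub} − 4)(98 − 3P_{FlexHub} + 2P_{IronWorks}).
∂π/∂P_{FlexHub} = 110 − 6P_{FlexHub} + 2P_{IronWorks} = 0 ⇒ P_{FlexHub} = 55/3 + (1/3)P_{IronWorks}.
Similarly P_{IronWorks} = 76/3 + (1/3)P_{FlexHub}.
Plugging P_{IronWorks} into FlexHub's best response: P_{FlexHub} = 55/3 + (1/3)(76/3 + (1/3)P_{FlexHub}) ⇒ (8/9)P_{FlexHub} = 241/9, so P_{FlexHub} = 30.125.
Then P_{IronWorks} = 76/3 + (1/3)·30.125 = 35.375.
q_{FlexHub} = 98 − 3·30.125 + 2·35.375 = 78.375.

78.375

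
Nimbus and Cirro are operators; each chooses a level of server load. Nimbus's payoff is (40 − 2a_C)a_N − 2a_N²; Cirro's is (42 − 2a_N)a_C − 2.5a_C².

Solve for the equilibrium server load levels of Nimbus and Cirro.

7.25, 5.5

Expanding Nimbus's payoff: 40a_N − 2a_Ca_N − 2a_N².
∂π/∂a_N = 40 − 2a_C − 4a_N = 0, so a_N = 10 − 0.5a_C.
Likewise for Cirro: a_C = 8.4 − 0.4a_N.
Plugging a_C into Nimbus's best response: a_N = 10 − 0.5(8.4 − 0.4a_N) ⇒ 0.8a_N = 5.8, so a_N = 7.25.
Then a_C = 8.4 − 0.4·7.25 = 5.5.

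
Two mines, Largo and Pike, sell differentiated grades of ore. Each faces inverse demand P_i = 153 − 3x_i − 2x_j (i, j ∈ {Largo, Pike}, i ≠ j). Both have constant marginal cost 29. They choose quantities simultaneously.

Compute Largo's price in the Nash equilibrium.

75.5

Mine Largo's profit: π = x_{Largo}(153 − 3x_{Largo} − 2x_{Pike}) − 29x_{Largo}.
∂π/∂x_{Largo} = 124 − 6x_{Largo} − 2x_{Pike} = 0 ⇒ x_{Largo} = 62/3 − (1/3)x_{Pike}.
By symmetry x_{Pike} = x_{Largo}; substituting into the reaction function, (4/3)x_{Largo} = 62/3 and x_{Largo} = 15.5.
P_{Largo} = 153 − 3·15.5 − 2·15.5 = 75.5.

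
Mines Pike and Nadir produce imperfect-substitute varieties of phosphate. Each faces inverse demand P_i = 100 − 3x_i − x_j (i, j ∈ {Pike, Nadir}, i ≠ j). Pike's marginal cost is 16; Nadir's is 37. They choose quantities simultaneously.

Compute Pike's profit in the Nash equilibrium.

476.28

Mine Pike's profit: π = x_{Pike}(100 − 3x_{Pike} − x_{Nadir}) − 16x_{Pike}.
∂π/∂x_{Pike} = 84 − 6x_{Pike} − x_{Nadir} = 0 ⇒ x_{Pike} = 14 − (1/6)x_{Nadir}.
Similarly x_{Nadir} = 10.5 − (1/6)x_{Pike}.
Plugging x_{Nadir} into Pike's best response: x_{Pike} = 14 − (1/6)(10.5 − (1/6)x_{Pike}) ⇒ (35/36)x_{Pike} = 12.25, so x_{Pike} = 12.6.
Then x_{Nadir} = 10.5 − (1/6)·12.6 = 8.4.
P_{Pike} = 100 − 3·12.6 − 8.4 = 53.8.
Profit = (53.8 − 16)·12.6 = 476.28.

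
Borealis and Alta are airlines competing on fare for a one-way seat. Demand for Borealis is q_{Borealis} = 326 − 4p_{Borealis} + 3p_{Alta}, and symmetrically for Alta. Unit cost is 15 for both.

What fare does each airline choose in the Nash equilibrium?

Borealis's profit: π = (p_{Borealis} − 15)(326 − 4p_{Borealis} + 3p_{Alta}).
∂π/∂p_{Borealis} = 386 − 8p_{Borealis} + 3p_{Alta} = 0 ⇒ p_{Borealis} = 48.25 + 0.375p_{Alta}.
The game is symmetric, so in equilibrium p_{Alta} = p_{Borealis}: the reaction function gives 0.625p_{Borealis} = 48.25, hence p_{Borealis} = 77.2.

77.2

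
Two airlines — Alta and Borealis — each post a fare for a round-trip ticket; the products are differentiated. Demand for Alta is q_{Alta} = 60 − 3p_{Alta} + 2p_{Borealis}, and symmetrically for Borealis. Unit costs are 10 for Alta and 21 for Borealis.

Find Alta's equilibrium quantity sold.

43.6875

Alta's profit: π = (p_{Alta} − 10)(60 − 3p_{Alta} + 2p_{Borealis}).
∂π/∂p_{Alta} = 90 − 6p_{Alta} + 2p_{Borealis} = 0 ⇒ p_{Alta} = 15 + (1/3)p_{Borealis}.
Similarly p_{Borealis} = 20.5 + (1/3)p_{Alta}.
Substituting the second reaction function into the first: p_{Alta} = 15 + (1/3)(20.5 + (1/3)p_{Alta}), which gives (8/9)p_{Alta} = 131/6 ⇒ p_{Alta} = 24.5625.
Then p_{Borealis} = 20.5 + (1/3)·24.5625 = 28.6875.
q_{Alta} = 60 − 3·24.5625 + 2·28.6875 = 43.6875.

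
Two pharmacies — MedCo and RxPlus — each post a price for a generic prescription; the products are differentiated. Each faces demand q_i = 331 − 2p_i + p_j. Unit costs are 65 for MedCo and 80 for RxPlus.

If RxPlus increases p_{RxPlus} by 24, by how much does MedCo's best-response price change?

6

MedCo's profit: π = (p_{MedCo} − 65)(331 − 2p_{MedCo} + p_{RxPlus}).
∂π/∂p_{MedCo} = 461 − 4p_{MedCo} + p_{RxPlus} = 0 ⇒ p_{MedCo} = 115.25 + 0.25p_{RxPlus}.
The reaction-function slope is 0.25, so a 24-unit rise in p_{RxPlus} moves p_{MedCo} by 0.25 × 24 = 6. MedCo's best response rises — the actions are strategic complements.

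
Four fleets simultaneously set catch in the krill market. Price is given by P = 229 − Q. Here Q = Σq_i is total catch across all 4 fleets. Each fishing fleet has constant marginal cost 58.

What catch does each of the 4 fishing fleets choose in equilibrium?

A representative fishing fleet's profit is π_i = q_i(229 − Q) − 58q_i, with Q = q_i + Σ_{j≠i} q_j.
First-order condition: 171 − 2q_i − Σ_{j≠i} q_j = 0.
In a symmetric equilibrium every fishing fleet chooses the same q, so Σ_{j≠i} q_j = 3q. The condition becomes 171 − 5q = 0, giving q = 171/5 = 34.2.

34.2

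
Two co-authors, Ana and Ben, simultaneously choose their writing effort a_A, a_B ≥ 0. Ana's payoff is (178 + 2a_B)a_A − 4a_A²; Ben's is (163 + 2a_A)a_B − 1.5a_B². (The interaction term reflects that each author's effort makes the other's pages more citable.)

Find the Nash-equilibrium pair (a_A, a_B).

43, 83

Expanding Ana's payoff: 178a_A + 2a_Ba_A − 4a_A².
∂π/∂a_A = 178 + 2a_B − 8a_A = 0, so a_A = 22.25 + 0.25a_B.
Likewise for Ben: a_B = 163/3 + (2/3)a_A.
Substituting the second reaction function into the first: a_A = 22.25 + 0.25(163/3 + (2/3)a_A), which gives (5/6)a_A = 215/6 ⇒ a_A = 43.
Then a_B = 163/3 + (2/3)·43 = 83.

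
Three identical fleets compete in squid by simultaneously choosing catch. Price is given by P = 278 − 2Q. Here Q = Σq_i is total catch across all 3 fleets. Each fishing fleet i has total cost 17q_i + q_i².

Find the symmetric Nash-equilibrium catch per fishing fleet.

26.1

A representative fishing fleet's profit is π_i = q_i(278 − 2Q) − 17q_i − q_i², with Q = q_i + Σ_{j≠i} q_j.
First-order condition: 261 − 6q_i − 2Σ_{j≠i} q_j = 0.
Imposing symmetry (q_j = q for all j) turns Σ_{j≠i} q_j into 2q, so 261 = 10q and q = 26.1.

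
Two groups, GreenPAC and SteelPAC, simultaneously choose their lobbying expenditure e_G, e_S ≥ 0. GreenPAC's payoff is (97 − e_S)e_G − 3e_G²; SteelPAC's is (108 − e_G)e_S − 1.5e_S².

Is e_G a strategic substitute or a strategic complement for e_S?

Expanding GreenPAC's payoff: 97e_G − e_Se_G − 3e_G².
∂π/∂e_G = 97 − e_S − 6e_G = 0, so e_G = 97/6 − (1/6)e_S.
The best-response slope de_G/de_S = −1/6 < 0: the reaction function is downward-sloping, so the choices are strategic substitutes.

strategic substitutes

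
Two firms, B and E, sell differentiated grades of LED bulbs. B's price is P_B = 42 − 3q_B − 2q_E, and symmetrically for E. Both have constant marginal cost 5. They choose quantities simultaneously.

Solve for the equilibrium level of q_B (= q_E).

4.625

Firm B's profit: π = q_B(42 − 3q_B − 2q_E) − 5q_B.
∂π/∂q_B = 37 − 6q_B − 2q_E = 0 ⇒ q_B = 37/6 − (1/3)q_E.
The game is symmetric, so in equilibrium q_E = q_B: the reaction function gives (4/3)q_B = 37/6, hence q_B = 4.625.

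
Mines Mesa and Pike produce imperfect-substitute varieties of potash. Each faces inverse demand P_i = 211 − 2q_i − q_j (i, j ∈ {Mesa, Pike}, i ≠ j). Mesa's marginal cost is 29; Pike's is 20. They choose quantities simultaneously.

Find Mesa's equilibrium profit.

2563.28

Mine Mesa's profit: π = q_{Mesa}(211 − 2q_{Mesa} − q_{Pike}) − 29q_{Mesa}.
∂π/∂q_{Mesa} = 182 − 4q_{Mesa} − q_{Pike} = 0 ⇒ q_{Mesa} = 45.5 − 0.25q_{Pike}.
Similarly q_{Pike} = 47.75 − 0.25q_{Mesa}.
Substituting the second reaction function into the first: q_{Mesa} = 45.5 − 0.25(47.75 − 0.25q_{Mesa}), which gives 0.9375q_{Mesa} = 33.5625 ⇒ q_{Mesa} = 35.8.
Then q_{Pike} = 47.75 − 0.25·35.8 = 38.8.
P_{Mesa} = 211 − 2·35.8 − 38.8 = 100.6.
Profit = (100.6 − 29)·35.8 = 2563.28.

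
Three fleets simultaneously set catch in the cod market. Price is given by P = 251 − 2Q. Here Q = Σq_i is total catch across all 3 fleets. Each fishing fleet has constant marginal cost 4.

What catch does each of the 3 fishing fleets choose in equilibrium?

30.875

A representative fishing fleet's profit is π_i = q_i(251 − 2Q) − 4q_i, with Q = q_i + Σ_{j≠i} q_j.
First-order condition: 247 − 4q_i − 2Σ_{j≠i} q_j = 0.
Imposing symmetry (q_j = q for all j) turns Σ_{j≠i} q_j into 2q, so 247 = 8q and q = 30.875.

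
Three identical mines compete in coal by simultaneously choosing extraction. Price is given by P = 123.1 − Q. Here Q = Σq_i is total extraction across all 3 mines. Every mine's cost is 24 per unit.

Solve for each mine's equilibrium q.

A representative mine's profit is π_i = q_i(123.1 − Q) − 24q_i, with Q = q_i + Σ_{j≠i} q_j.
First-order condition: 99.1 − 2q_i − Σ_{j≠i} q_j = 0.
Imposing symmetry (q_j = q for all j) turns Σ_{j≠i} q_j into 2q, so 99.1 = 4q and q = 24.775.

24.775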